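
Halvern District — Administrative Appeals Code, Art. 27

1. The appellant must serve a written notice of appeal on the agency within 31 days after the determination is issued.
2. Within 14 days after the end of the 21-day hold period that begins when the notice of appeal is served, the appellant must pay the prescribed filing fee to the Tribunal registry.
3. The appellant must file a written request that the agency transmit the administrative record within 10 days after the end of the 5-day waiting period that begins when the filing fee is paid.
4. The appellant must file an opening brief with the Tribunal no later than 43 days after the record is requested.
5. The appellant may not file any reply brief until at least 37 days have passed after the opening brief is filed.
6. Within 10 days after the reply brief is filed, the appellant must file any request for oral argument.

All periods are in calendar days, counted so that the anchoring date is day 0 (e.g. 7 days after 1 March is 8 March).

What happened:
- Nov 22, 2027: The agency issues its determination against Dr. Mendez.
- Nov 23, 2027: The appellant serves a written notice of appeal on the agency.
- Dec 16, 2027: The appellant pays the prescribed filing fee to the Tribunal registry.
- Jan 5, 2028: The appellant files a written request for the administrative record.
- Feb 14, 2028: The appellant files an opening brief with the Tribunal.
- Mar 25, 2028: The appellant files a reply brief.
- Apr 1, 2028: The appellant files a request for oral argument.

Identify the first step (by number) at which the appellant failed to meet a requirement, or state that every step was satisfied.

(1) due by Nov 22, 2027 + 31 days = Dec 23, 2027; done Nov 23, 2027 — timely.
(2) due by Dec 14, 2027 + 14 days = Dec 28, 2027; done Dec 16, 2027 — timely.
(3) due by Dec 21, 2027 + 10 days = Dec 31, 2027; Jan 5, 2028 misses that deadline by 5 days.

Step 3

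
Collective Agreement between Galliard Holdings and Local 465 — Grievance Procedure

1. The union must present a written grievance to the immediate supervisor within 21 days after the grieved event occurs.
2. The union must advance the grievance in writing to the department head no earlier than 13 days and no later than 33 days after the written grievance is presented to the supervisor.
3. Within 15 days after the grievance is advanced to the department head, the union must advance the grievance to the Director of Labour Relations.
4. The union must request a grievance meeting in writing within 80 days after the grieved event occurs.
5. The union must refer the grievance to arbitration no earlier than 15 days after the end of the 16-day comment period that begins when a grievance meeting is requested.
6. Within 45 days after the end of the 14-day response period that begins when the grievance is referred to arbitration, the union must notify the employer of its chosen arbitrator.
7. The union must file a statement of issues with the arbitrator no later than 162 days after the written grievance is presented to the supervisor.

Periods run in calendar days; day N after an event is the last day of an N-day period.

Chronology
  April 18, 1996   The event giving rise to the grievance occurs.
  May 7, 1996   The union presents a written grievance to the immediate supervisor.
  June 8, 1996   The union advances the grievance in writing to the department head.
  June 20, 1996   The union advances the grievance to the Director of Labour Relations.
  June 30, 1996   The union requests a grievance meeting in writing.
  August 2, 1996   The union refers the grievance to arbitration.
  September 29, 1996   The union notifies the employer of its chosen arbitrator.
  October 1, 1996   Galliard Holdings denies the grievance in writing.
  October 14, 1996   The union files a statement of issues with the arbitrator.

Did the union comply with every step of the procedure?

Yes

Step 1: 21 days after April 18, 1996 (when the grieved event occurs) is May 9, 1996; May 7, 1996 is within that limit.
Step 2: the window is 13–33 days after May 7, 1996 (when the written grievance is presented to the supervisor), so May 20, 1996 through June 9, 1996; June 8, 1996 falls inside that range.
Step 3: 15 days after June 8, 1996 (when the grievance is advanced to the department head) is June 23, 1996; completed June 20, 1996, before the deadline.
Step 4: 80 days after April 18, 1996 (when the grieved event occurs) is July 7, 1996; June 30, 1996 is within that limit.
Step 5: the earliest permitted date is 15 days after July 16, 1996 (end of the 16-day comment period, which began when a grievance meeting is requested on June 30, 1996), i.e. July 31, 1996; August 2, 1996 is on or after that date.
Step 6: 45 days after August 16, 1996 (end of the 14-day response period, which began when the grievance is referred to arbitration on August 2, 1996) is September 30, 1996; done September 29, 1996 — timely.
Step 7: 162 days after May 7, 1996 (when the written grievance is presented to the supervisor) is October 16, 1996; done October 14, 1996 — timely.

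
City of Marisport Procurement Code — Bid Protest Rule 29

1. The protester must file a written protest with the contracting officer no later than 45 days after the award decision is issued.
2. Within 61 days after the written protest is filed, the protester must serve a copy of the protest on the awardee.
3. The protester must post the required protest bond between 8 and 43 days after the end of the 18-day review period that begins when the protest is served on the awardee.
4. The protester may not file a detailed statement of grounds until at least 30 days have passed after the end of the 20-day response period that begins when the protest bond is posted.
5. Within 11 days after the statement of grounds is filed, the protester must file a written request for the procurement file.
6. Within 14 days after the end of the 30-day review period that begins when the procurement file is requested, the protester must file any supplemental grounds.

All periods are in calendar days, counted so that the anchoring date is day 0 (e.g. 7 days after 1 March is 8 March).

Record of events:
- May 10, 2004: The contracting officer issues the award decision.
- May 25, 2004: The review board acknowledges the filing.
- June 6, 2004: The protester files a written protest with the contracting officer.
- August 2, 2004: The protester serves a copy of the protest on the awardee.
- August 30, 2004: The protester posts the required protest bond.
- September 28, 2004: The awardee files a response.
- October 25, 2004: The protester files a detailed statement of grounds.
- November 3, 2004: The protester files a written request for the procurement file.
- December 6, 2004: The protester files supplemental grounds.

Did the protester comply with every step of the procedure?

Yes

Step 1 — counting 45 days from May 10, 2004 (when the award decision is issued) gives a deadline of June 24, 2004; done June 6, 2004 — timely.
Step 2 — counting 61 days from June 6, 2004 (when the written protest is filed) gives a deadline of August 6, 2004; August 2, 2004 is within that limit.
Step 3 — 8 and 43 days from August 20, 2004 (end of the 18-day review period, which began when the protest is served on the awardee on August 2, 2004) are August 28, 2004 and October 2, 2004 respectively; done August 30, 2004, which is between those dates.
Step 4 — must wait 30 days from September 19, 2004 (end of the 20-day response period, which began when the protest bond is posted on August 30, 2004), so not before October 19, 2004; done October 25, 2004, after the minimum wait.
Step 5 — counting 11 days from October 25, 2004 (when the statement of grounds is filed) gives a deadline of November 5, 2004; done November 3, 2004 — timely.
Step 6 — counting 14 days from December 3, 2004 (end of the 30-day review period, which began when the procurement file is requested on November 3, 2004) gives a deadline of December 17, 2004; done December 6, 2004 — timely.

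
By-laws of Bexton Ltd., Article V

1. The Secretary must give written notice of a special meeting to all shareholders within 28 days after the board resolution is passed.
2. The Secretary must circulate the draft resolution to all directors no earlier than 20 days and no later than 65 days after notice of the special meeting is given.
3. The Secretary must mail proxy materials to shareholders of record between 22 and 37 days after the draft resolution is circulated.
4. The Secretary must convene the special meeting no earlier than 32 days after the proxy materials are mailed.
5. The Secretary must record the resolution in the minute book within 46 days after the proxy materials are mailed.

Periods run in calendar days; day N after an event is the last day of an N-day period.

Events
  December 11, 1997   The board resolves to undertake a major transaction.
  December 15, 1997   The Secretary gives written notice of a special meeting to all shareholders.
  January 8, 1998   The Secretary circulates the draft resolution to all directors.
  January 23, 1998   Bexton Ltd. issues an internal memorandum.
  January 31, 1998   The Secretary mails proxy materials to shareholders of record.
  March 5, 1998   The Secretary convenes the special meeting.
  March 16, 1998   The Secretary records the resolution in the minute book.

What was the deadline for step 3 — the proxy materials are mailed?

Step 3 runs from January 8, 1998, when the draft resolution is circulated. The window is 22–37 days after January 8, 1998; it closes on February 14, 1998.

February 14, 1998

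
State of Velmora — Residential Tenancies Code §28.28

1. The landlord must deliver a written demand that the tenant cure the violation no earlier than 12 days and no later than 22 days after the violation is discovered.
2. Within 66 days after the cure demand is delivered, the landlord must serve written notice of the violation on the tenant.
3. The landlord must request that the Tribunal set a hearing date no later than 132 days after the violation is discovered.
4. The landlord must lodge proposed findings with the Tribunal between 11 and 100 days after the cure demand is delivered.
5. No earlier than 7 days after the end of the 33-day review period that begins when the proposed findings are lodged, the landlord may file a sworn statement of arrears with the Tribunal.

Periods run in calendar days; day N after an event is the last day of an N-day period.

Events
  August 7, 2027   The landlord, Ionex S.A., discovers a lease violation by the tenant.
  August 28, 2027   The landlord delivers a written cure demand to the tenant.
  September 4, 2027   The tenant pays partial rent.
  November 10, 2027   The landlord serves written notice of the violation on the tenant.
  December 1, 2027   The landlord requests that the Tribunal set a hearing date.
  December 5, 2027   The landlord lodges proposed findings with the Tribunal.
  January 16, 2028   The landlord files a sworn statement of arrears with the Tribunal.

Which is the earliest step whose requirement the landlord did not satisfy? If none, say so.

(1) the permitted window runs from August 7, 2027 + 12 = August 19, 2027 to August 7, 2027 + 22 = August 29, 2027; done August 28, 2027 — within the window.
(2) due by August 28, 2027 + 66 days = November 2, 2027; November 10, 2027 misses that deadline by 8 days.
The procedure was therefore not followed at step 2.

Step 2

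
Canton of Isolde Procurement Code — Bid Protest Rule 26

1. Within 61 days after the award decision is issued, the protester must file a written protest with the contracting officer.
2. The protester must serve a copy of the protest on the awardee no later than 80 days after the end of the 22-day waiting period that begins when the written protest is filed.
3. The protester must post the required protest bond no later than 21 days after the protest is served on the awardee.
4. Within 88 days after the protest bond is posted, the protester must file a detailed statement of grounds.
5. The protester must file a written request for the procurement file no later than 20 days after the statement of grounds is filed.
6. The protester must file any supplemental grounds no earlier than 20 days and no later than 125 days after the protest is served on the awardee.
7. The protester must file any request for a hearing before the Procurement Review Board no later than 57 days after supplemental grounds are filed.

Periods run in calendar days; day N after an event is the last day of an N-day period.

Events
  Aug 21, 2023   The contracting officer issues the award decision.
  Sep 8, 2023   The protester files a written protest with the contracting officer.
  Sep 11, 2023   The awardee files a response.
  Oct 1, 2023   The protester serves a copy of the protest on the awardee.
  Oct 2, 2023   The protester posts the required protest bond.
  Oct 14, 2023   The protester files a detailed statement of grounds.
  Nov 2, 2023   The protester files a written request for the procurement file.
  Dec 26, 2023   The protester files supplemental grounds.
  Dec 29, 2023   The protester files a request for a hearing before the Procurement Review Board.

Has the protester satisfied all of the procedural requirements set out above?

Yes

Step 1 — counting 61 days from Aug 21, 2023 (when the award decision is issued) gives a deadline of Oct 21, 2023; Sep 8, 2023 is within that limit.
Step 2 — counting 80 days from Sep 30, 2023 (end of the 22-day waiting period, which began when the written protest is filed on Sep 8, 2023) gives a deadline of Dec 19, 2023; Oct 1, 2023 is within that limit.
Step 3 — counting 21 days from Oct 1, 2023 (when the protest is served on the awardee) gives a deadline of Oct 22, 2023; completed Oct 2, 2023, before the deadline.
Step 4 — counting 88 days from Oct 2, 2023 (when the protest bond is posted) gives a deadline of Dec 29, 2023; done Oct 14, 2023 — timely.
Step 5 — counting 20 days from Oct 14, 2023 (when the statement of grounds is filed) gives a deadline of Nov 3, 2023; Nov 2, 2023 is within that limit.
Step 6 — 20 and 125 days from Oct 1, 2023 (when the protest is served on the awardee) are Oct 21, 2023 and Feb 3, 2024 respectively; Dec 26, 2023 falls inside that range.
Step 7 — counting 57 days from Dec 26, 2023 (when supplemental grounds are filed) gives a deadline of Feb 21, 2024; Dec 29, 2023 is within that limit.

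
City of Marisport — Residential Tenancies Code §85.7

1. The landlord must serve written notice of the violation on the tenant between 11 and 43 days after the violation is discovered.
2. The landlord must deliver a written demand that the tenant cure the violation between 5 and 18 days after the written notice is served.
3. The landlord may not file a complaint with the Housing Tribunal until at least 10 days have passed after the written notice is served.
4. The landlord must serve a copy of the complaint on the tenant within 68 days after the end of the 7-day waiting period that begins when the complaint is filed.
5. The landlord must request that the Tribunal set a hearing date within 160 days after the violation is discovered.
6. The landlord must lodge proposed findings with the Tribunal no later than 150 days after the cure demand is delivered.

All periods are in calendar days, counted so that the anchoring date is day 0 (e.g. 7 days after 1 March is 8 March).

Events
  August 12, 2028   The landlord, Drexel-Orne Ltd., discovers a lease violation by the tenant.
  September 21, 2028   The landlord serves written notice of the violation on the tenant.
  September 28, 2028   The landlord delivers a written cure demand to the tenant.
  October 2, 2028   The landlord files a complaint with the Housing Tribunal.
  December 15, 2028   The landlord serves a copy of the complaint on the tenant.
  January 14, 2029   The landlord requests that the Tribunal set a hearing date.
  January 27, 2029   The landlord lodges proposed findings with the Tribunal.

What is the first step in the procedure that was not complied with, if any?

None — every step was satisfied

Step 1: the window is 11–43 days after August 12, 2028 (when the violation is discovered), so August 23, 2028 through September 24, 2028; September 21, 2028 falls inside that range.
Step 2: the window is 5–18 days after September 21, 2028 (when the written notice is served), so September 26, 2028 through October 9, 2028; done September 28, 2028 — within the window.
Step 3: the earliest permitted date is 10 days after September 21, 2028 (when the written notice is served), i.e. October 1, 2028; October 2, 2028 is on or after that date.
Step 4: 68 days after October 9, 2028 (end of the 7-day waiting period, which began when the complaint is filed on October 2, 2028) is December 16, 2028; completed December 15, 2028, before the deadline.
Step 5: 160 days after August 12, 2028 (when the violation is discovered) is January 19, 2029; completed January 14, 2029, before the deadline.
Step 6: 150 days after September 28, 2028 (when the cure demand is delivered) is February 25, 2029; January 27, 2029 is within that limit.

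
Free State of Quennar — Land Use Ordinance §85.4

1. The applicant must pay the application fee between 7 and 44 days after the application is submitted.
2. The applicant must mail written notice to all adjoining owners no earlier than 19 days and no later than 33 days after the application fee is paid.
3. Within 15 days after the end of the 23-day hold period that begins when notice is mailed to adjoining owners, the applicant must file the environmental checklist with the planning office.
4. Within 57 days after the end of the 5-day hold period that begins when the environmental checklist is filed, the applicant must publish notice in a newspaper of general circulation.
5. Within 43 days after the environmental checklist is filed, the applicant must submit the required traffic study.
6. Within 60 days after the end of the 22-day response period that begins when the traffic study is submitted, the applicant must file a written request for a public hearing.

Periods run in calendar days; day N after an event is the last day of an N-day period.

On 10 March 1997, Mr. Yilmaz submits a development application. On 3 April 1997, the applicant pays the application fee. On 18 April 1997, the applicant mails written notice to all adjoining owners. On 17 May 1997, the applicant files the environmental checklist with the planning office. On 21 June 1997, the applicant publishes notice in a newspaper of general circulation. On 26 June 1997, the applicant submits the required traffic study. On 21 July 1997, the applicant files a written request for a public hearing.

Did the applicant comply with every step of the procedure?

No

Step 1 — 7 and 44 days from 10 March 1997 (when the application is submitted) are 17 March 1997 and 23 April 1997 respectively; done 3 April 1997 — within the window.
Step 2 — 19 and 33 days from 3 April 1997 (when the application fee is paid) are 22 April 1997 and 6 May 1997 respectively; 18 April 1997 is 4 days too early.
That is the first point of non-compliance.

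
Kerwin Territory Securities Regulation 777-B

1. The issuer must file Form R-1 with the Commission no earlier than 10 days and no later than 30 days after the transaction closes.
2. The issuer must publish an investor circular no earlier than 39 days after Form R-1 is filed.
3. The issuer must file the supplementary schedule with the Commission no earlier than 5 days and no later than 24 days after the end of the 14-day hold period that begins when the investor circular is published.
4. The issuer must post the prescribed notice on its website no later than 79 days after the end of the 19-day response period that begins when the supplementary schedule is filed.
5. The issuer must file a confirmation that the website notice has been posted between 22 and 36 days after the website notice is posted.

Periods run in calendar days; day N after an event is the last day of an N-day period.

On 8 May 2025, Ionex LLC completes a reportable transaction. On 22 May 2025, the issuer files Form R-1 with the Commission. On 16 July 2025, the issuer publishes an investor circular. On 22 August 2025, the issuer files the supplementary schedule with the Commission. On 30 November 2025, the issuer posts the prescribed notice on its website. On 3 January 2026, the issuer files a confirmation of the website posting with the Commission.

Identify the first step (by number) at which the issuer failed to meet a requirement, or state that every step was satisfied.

Step 1: the window is 10–30 days after 8 May 2025 (when the transaction closes), so 18 May 2025 through 7 June 2025; done 22 May 2025, which is between those dates.
Step 2: the earliest permitted date is 39 days after 22 May 2025 (when Form R-1 is filed), i.e. 30 June 2025; 16 July 2025 is on or after that date.
Step 3: the window is 5–24 days after 30 July 2025 (end of the 14-day hold period, which began when the investor circular is published on 16 July 2025), so 4 August 2025 through 23 August 2025; done 22 August 2025, which is between those dates.
Step 4: 79 days after 10 September 2025 (end of the 19-day response period, which began when the supplementary schedule is filed on 22 August 2025) is 28 November 2025; 30 November 2025 misses that deadline by 2 days.
Later steps need not be reached.

Step 4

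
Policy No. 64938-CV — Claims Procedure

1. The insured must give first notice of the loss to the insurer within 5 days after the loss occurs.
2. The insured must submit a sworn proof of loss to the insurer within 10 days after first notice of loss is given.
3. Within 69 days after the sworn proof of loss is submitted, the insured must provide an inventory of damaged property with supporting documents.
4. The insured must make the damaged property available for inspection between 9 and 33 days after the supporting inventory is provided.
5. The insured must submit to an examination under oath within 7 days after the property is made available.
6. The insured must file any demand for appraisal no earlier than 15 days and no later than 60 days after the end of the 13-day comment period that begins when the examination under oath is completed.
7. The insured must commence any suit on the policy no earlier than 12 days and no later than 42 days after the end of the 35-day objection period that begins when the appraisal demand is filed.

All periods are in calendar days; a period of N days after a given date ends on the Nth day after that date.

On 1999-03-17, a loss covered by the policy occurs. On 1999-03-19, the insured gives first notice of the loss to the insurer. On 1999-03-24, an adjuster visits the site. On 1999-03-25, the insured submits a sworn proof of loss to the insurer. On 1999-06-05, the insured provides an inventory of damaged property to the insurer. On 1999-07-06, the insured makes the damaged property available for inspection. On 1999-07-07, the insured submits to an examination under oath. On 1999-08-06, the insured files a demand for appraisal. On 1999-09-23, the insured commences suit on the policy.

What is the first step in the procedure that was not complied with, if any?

Step 3

Step 1 — counting 5 days from 1999-03-17 (when the loss occurs) gives a deadline of 1999-03-22; done 1999-03-19 — timely.
Step 2 — counting 10 days from 1999-03-19 (when first notice of loss is given) gives a deadline of 1999-03-29; completed 1999-03-25, before the deadline.
Step 3 — counting 69 days from 1999-03-25 (when the sworn proof of loss is submitted) gives a deadline of 1999-06-02; 1999-06-05 misses that deadline by 3 days.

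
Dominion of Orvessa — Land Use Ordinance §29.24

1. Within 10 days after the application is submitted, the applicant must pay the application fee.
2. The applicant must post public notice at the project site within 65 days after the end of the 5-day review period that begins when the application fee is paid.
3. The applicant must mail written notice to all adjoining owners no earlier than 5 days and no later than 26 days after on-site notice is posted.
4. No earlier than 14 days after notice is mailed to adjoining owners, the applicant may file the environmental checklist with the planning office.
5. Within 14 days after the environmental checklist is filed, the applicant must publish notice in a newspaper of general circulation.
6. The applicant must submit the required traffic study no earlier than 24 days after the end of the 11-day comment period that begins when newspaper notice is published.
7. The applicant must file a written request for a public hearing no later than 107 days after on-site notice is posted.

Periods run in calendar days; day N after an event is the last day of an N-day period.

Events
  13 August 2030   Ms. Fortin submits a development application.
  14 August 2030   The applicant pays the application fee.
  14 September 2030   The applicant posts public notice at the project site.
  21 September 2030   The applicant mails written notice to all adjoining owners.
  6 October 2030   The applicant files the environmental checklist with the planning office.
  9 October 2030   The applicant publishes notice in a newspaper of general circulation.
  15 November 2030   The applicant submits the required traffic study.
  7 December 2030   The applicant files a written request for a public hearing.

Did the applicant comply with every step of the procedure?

Yes

Step 1 — counting 10 days from 13 August 2030 (when the application is submitted) gives a deadline of 23 August 2030; completed 14 August 2030, before the deadline.
Step 2 — counting 65 days from 19 August 2030 (end of the 5-day review period, which began when the application fee is paid on 14 August 2030) gives a deadline of 23 October 2030; 14 September 2030 is within that limit.
Step 3 — 5 and 26 days from 14 September 2030 (when on-site notice is posted) are 19 September 2030 and 10 October 2030 respectively; done 21 September 2030, which is between those dates.
Step 4 — must wait 14 days from 21 September 2030 (when notice is mailed to adjoining owners), so not before 5 October 2030; 6 October 2030 is on or after that date.
Step 5 — counting 14 days from 6 October 2030 (when the environmental checklist is filed) gives a deadline of 20 October 2030; completed 9 October 2030, before the deadline.
Step 6 — must wait 24 days from 20 October 2030 (end of the 11-day comment period, which began when newspaper notice is published on 9 October 2030), so not before 13 November 2030; 15 November 2030 is on or after that date.
Step 7 — counting 107 days from 14 September 2030 (when on-site notice is posted) gives a deadline of 30 December 2030; done 7 December 2030 — timely.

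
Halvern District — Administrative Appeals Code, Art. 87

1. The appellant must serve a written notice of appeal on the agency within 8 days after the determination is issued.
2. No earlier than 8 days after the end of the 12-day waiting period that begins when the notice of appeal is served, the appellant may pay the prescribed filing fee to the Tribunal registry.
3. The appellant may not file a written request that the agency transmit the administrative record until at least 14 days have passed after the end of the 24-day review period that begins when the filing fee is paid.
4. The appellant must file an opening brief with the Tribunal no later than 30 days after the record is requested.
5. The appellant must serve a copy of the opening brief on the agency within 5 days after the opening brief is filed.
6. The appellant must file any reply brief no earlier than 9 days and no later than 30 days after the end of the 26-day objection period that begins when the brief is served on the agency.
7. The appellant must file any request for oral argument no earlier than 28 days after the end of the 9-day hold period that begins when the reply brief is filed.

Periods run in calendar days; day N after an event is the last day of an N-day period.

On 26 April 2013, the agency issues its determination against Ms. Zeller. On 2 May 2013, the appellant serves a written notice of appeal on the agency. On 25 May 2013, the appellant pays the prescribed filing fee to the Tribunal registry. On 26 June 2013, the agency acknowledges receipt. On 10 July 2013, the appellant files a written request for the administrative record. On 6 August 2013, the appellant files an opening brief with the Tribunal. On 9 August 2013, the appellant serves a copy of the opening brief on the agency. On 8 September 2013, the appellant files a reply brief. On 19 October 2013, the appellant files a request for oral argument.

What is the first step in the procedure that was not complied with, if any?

Step 6

Step 1 — counting 8 days from 26 April 2013 (when the determination is issued) gives a deadline of 4 May 2013; done 2 May 2013 — timely.
Step 2 — must wait 8 days from 14 May 2013 (end of the 12-day waiting period, which began when the notice of appeal is served on 2 May 2013), so not before 22 May 2013; done 25 May 2013 — permitted.
Step 3 — must wait 14 days from 18 June 2013 (end of the 24-day review period, which began when the filing fee is paid on 25 May 2013), so not before 2 July 2013; done 10 July 2013 — permitted.
Step 4 — counting 30 days from 10 July 2013 (when the record is requested) gives a deadline of 9 August 2013; done 6 August 2013 — timely.
Step 5 — counting 5 days from 6 August 2013 (when the opening brief is filed) gives a deadline of 11 August 2013; done 9 August 2013 — timely.
Step 6 — 9 and 30 days from 4 September 2013 (end of the 26-day objection period, which began when the brief is served on the agency on 9 August 2013) are 13 September 2013 and 4 October 2013 respectively; 8 September 2013 is 5 days too early.
The analysis stops there.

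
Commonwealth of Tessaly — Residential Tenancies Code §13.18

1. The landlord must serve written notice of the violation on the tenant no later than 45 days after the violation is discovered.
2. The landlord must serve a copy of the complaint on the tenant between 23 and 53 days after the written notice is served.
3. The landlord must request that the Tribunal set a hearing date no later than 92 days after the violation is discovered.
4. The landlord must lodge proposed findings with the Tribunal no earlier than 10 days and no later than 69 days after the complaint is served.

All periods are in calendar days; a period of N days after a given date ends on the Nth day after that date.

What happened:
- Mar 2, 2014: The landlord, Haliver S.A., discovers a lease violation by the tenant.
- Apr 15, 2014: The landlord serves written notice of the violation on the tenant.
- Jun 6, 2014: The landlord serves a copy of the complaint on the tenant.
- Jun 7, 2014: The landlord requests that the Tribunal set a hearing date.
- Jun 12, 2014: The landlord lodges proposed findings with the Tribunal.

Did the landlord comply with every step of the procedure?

(1) due by Mar 2, 2014 + 45 days = Apr 16, 2014; done Apr 15, 2014 — timely.
(2) the permitted window runs from Apr 15, 2014 + 23 = May 8, 2014 to Apr 15, 2014 + 53 = Jun 7, 2014; Jun 6, 2014 falls inside that range.
(3) due by Mar 2, 2014 + 92 days = Jun 2, 2014; done Jun 7, 2014 — 5 days late.
The procedure was therefore not followed at step 3.

No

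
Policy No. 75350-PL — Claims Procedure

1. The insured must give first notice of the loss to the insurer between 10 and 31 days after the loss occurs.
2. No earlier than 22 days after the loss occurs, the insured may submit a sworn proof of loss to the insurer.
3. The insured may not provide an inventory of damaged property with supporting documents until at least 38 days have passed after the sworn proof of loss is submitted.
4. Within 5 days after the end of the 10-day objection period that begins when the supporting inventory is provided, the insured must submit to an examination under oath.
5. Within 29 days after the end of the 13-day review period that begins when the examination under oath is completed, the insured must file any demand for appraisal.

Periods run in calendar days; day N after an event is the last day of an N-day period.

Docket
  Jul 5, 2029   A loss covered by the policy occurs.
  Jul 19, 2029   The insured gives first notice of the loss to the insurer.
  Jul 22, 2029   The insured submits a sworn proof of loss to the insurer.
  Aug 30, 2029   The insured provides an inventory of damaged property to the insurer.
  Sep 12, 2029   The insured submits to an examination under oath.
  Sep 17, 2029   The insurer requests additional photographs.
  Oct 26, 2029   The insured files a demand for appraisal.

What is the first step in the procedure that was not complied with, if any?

Step 2

Step 1 — 10 and 31 days from Jul 5, 2029 (when the loss occurs) are Jul 15, 2029 and Aug 5, 2029 respectively; Jul 19, 2029 falls inside that range.
Step 2 — must wait 22 days from Jul 5, 2029 (when the loss occurs), so not before Jul 27, 2029; Jul 22, 2029 is 5 days before the earliest permitted date.
Later steps need not be reached.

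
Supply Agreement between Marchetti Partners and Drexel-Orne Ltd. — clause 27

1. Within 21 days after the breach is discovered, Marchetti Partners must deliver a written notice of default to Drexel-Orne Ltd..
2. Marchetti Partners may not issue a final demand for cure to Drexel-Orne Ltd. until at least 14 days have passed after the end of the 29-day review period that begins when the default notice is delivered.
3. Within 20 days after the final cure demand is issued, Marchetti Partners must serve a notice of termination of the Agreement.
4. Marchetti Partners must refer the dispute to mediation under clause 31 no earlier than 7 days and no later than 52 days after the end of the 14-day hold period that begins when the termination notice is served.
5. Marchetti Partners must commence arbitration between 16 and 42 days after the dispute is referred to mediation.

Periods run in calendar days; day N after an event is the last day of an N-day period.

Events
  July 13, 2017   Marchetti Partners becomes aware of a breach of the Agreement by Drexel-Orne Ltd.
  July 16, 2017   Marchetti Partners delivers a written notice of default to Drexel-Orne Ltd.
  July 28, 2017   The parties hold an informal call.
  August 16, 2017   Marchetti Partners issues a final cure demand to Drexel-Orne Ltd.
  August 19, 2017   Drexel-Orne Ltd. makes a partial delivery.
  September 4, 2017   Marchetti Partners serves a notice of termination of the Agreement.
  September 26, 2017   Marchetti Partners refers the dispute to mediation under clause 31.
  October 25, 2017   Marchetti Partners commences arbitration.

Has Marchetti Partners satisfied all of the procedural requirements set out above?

Step 1 — counting 21 days from July 13, 2017 (when the breach is discovered) gives a deadline of August 3, 2017; July 16, 2017 is within that limit.
Step 2 — must wait 14 days from August 14, 2017 (end of the 29-day review period, which began when the default notice is delivered on July 16, 2017), so not before August 28, 2017; done August 16, 2017 — 12 days too early.
The analysis stops there.

No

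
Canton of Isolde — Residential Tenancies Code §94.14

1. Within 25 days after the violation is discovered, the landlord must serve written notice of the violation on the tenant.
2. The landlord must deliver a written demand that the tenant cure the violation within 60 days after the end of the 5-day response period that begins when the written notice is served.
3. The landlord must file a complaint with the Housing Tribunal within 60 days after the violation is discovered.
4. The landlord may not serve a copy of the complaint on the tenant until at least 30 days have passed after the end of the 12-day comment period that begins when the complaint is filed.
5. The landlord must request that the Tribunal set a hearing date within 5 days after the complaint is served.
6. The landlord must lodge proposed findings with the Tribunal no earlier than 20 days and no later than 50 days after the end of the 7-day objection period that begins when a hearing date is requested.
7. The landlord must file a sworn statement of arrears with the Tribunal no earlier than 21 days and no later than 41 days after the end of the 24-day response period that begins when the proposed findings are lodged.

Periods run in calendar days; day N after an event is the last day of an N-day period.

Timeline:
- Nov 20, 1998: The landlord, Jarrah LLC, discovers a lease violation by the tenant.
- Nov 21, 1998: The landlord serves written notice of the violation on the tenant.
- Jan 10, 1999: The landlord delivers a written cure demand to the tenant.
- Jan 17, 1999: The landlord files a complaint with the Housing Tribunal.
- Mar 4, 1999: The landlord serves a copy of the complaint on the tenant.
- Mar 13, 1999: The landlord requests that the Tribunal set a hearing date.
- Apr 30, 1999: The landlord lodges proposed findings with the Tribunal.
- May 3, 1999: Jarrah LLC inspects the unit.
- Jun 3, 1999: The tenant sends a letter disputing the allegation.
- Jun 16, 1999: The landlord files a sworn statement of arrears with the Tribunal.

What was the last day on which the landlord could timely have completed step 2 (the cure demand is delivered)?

The written notice is served on Nov 21, 1998; the 5-day response period therefore ends Nov 26, 1998, and step 2 runs from that date. 60 days after Nov 26, 1998 is Jan 25, 1999.

Jan 25, 1999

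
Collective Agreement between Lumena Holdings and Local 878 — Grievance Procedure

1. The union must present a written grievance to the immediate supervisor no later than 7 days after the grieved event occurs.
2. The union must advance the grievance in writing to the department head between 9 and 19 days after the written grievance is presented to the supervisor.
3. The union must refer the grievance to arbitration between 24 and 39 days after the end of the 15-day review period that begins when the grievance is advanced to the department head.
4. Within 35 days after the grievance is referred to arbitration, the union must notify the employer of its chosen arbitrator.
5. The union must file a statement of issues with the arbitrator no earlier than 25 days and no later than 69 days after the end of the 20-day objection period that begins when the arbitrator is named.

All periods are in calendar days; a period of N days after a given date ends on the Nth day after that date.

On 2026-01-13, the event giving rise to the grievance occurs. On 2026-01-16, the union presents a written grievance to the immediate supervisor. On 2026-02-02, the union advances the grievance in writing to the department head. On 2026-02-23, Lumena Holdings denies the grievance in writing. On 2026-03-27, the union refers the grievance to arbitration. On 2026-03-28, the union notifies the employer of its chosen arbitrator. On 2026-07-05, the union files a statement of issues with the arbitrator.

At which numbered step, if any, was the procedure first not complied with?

Step 5

Step 1 — counting 7 days from 2026-01-13 (when the grieved event occurs) gives a deadline of 2026-01-20; done 2026-01-16 — timely.
Step 2 — 9 and 19 days from 2026-01-16 (when the written grievance is presented to the supervisor) are 2026-01-25 and 2026-02-04 respectively; done 2026-02-02, which is between those dates.
Step 3 — 24 and 39 days from 2026-02-17 (end of the 15-day review period, which began when the grievance is advanced to the department head on 2026-02-02) are 2026-03-13 and 2026-03-28 respectively; done 2026-03-27 — within the window.
Step 4 — counting 35 days from 2026-03-27 (when the grievance is referred to arbitration) gives a deadline of 2026-05-01; done 2026-03-28 — timely.
Step 5 — 25 and 69 days from 2026-04-17 (end of the 20-day objection period, which began when the arbitrator is named on 2026-03-28) are 2026-05-12 and 2026-06-25 respectively; 2026-07-05 is 10 days past the end of the window.
The analysis stops there.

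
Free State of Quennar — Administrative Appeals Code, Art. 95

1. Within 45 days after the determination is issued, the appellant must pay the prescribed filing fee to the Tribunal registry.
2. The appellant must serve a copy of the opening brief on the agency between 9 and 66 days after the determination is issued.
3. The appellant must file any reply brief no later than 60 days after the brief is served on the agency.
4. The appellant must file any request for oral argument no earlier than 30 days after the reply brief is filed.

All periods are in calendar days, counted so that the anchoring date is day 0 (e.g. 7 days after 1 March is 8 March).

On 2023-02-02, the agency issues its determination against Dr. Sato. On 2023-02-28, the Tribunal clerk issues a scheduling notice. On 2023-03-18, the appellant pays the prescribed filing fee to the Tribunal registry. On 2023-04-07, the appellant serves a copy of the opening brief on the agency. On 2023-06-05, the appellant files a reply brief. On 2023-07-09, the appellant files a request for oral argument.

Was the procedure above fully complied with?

Step 1 — counting 45 days from 2023-02-02 (when the determination is issued) gives a deadline of 2023-03-19; done 2023-03-18 — timely.
Step 2 — 9 and 66 days from 2023-02-02 (when the determination is issued) are 2023-02-11 and 2023-04-09 respectively; 2023-04-07 falls inside that range.
Step 3 — counting 60 days from 2023-04-07 (when the brief is served on the agency) gives a deadline of 2023-06-06; done 2023-06-05 — timely.
Step 4 — must wait 30 days from 2023-06-05 (when the reply brief is filed), so not before 2023-07-05; done 2023-07-09, after the minimum wait.

Yes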